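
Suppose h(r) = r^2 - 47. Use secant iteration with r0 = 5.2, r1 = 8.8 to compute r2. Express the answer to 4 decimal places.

h(5.2) = -19.960000, h(8.8) = 30.440000
r2 = 8.800000 − 30.440000·(8.800000 − 5.200000) / (30.440000 − (-19.960000)) = 8.800000 − (109.584000)/(50.400000) = 6.625714

6.6257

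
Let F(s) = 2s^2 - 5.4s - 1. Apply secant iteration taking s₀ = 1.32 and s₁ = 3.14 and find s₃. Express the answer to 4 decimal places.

2.8537

F(1.32) = -4.643200, F(3.14) = 1.763200
s₂ = 3.140000 − 1.763200·(3.140000 − 1.320000) / (1.763200 − (-4.643200)) = 3.140000 − (3.209024)/(6.406400) = 2.639091
F(2.639091) = -1.321489
s₃ = 2.639091 − (-1.321489)·(2.639091 − 3.140000) / (-1.321489 − 1.763200) = 2.639091 − (0.661946)/(-3.084689) = 2.853682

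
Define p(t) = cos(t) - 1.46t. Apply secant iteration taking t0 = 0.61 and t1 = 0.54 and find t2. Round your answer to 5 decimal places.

0.57459

p(0.61) = -0.0709520, p(0.54) = 0.0693087
t2 = 0.5400000 − 0.0693087·(0.5400000 − 0.6100000) / (0.0693087 − (-0.0709520)) = 0.5400000 − (-0.0048516)/(0.1402607) = 0.5745899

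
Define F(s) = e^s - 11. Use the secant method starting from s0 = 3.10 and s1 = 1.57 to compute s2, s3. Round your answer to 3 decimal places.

2.115, 2.539

F(3.10) = 11.19795, F(1.57) = -6.19335
s2 = 1.57000 − (-6.19335)·(1.57000 − 3.10000) / (-6.19335 − 11.19795) = 1.57000 − (9.47583)/(-17.39130) = 2.11486
F(2.11486) = -2.71157
s3 = 2.11486 − (-2.71157)·(2.11486 − 1.57000) / (-2.71157 − (-6.19335)) = 2.11486 − (-1.47743)/(3.48178) = 2.53919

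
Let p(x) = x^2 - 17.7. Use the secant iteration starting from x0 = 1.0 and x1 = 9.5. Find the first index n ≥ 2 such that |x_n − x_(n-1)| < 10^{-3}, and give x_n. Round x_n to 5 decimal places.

n = 7, x_n = 4.20714

p(1.0) = -16.7000000, p(9.5) = 72.5500000
x2 = 9.5000000 − 72.5500000·(8.5000000)/(89.2500000) = 2.5904762;  |Δ| = 6.9095238
p(2.5904762) = -10.9894331
x3 = 2.5904762 − (-10.9894331)·(-6.9095238)/(-83.5394331) = 3.4994092;  |Δ| = 0.9089330
p(3.4994092) = -5.4541351
x4 = 3.4994092 − (-5.4541351)·(0.9089330)/(5.5352980) = 4.3950148;  |Δ| = 0.8956055
p(4.3950148) = 1.6161547
x5 = 4.3950148 − 1.6161547·(0.8956055)/(7.0702899) = 4.1902937;  |Δ| = 0.2047210
p(4.1902937) = -0.1414386
x6 = 4.1902937 − (-0.1414386)·(-0.2047210)/(-1.7575933) = 4.2067682;  |Δ| = 0.0164745
p(4.2067682) = -0.0031013
x7 = 4.2067682 − (-0.0031013)·(0.0164745)/(0.1383373) = 4.2071375;  |Δ| = 0.0003693
|x7 − x6| = 0.0003693 < 10^{-3}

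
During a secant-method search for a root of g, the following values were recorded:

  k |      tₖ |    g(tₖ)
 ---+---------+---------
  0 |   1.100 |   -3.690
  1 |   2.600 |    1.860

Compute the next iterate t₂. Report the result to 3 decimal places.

2.097

t₂ = 2.600 − 1.860·(2.600 − 1.100) / (1.860 − (-3.690))
   = 2.600 − (2.79000)/(5.55000) = 2.09730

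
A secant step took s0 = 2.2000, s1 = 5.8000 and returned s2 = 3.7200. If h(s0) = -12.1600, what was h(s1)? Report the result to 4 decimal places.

16.6400

The secant line through (2.2000, -12.1600) and (5.8000, h(s1)) crosses zero at s2 = 3.7200.
So (2.2000, -12.1600), (5.8000, h(s1)), (3.7200, 0) are collinear:
h(s1) = -12.1600 · (5.8000 − 3.7200) / (2.2000 − 3.7200) = -12.1600 · (2.080000)/(-1.520000) = 16.640000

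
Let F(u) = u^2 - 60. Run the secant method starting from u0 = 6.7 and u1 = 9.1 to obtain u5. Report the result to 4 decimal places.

F(6.7) = -15.110000, F(9.1) = 22.810000
u2 = 9.100000 − 22.810000·(9.100000 − 6.700000) / (22.810000 − (-15.110000)) = 9.100000 − (54.744000)/(37.920000) = 7.656329
F(7.656329) = -1.380624
u3 = 7.656329 − (-1.380624)·(7.656329 − 9.100000) / (-1.380624 − 22.810000) = 7.656329 − (1.993167)/(-24.190624) = 7.738723
F(7.738723) = -0.112161
u4 = 7.738723 − (-0.112161)·(7.738723 − 7.656329) / (-0.112161 − (-1.380624)) = 7.738723 − (-0.009241)/(1.268463) = 7.746009
F(7.746009) = 0.000653
u5 = 7.746009 − 0.000653·(7.746009 − 7.738723) / (0.000653 − (-0.112161)) = 7.746009 − (0.000005)/(0.112815) = 7.745967

7.7460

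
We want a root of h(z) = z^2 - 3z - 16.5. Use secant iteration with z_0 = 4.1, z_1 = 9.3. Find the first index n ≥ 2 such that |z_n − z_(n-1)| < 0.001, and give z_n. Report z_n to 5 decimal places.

h(4.1) = -11.9900000, h(9.3) = 42.0900000
z_2 = 9.3000000 − 42.0900000·(5.2000000)/(54.0800000) = 5.2528846;  |Δ| = 4.0471154
h(5.2528846) = -4.6658571
z_3 = 5.2528846 − (-4.6658571)·(-4.0471154)/(-46.7558571) = 5.6567541;  |Δ| = 0.4038694
h(5.6567541) = -1.4713957
z_4 = 5.6567541 − (-1.4713957)·(0.4038694)/(3.1944614) = 5.8427797;  |Δ| = 0.1860257
h(5.8427797) = 0.1097356
z_5 = 5.8427797 − 0.1097356·(0.1860257)/(1.5811313) = 5.8298689;  |Δ| = 0.0129108
h(5.8298689) = -0.0022350
z_6 = 5.8298689 − (-0.0022350)·(-0.0129108)/(-0.1119707) = 5.8301266;  |Δ| = 0.0002577
|z_6 − z_5| = 0.0002577 < 0.001

n = 6, z_n = 5.83013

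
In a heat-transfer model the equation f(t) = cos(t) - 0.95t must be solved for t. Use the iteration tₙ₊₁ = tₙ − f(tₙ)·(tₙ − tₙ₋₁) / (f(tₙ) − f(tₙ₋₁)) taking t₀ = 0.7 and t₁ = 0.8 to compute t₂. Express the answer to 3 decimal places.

f(0.7) = 0.09984, f(0.8) = -0.06329
t₂ = 0.80000 − (-0.06329)·(0.80000 − 0.70000) / (-0.06329 − 0.09984) = 0.80000 − (-0.00633)/(-0.16314) = 0.76120

0.761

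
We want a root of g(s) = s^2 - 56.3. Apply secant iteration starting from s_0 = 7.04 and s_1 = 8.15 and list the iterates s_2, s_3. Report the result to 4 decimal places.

7.4836, 7.5025

g(7.04) = -6.738400, g(8.15) = 10.122500
s_2 = 8.150000 − 10.122500·(8.150000 − 7.040000) / (10.122500 − (-6.738400)) = 8.150000 − (11.235975)/(16.860900) = 7.483608
g(7.483608) = -0.295617
s_3 = 7.483608 − (-0.295617)·(7.483608 − 8.150000) / (-0.295617 − 10.122500) = 7.483608 − (0.196997)/(-10.418117) = 7.502517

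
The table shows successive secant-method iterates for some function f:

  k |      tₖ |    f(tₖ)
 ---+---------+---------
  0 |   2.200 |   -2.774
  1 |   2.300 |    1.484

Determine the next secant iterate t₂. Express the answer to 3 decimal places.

2.265

t₂ = 2.300 − 1.484·(2.300 − 2.200) / (1.484 − (-2.774))
   = 2.300 − (0.14840)/(4.25800) = 2.26515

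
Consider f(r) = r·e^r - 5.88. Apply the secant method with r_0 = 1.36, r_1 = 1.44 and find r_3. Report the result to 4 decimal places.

f(1.36) = -0.581177, f(1.44) = 0.197802
r_2 = 1.440000 − 0.197802·(1.440000 − 1.360000) / (0.197802 − (-0.581177)) = 1.440000 − (0.015824)/(0.778979) = 1.419686
f(1.419686) = -0.008432
r_3 = 1.419686 − (-0.008432)·(1.419686 − 1.440000) / (-0.008432 − 0.197802) = 1.419686 − (0.000171)/(-0.206234) = 1.420517

1.4205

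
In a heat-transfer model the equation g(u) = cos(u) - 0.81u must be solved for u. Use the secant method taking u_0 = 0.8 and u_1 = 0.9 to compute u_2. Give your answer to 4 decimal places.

g(0.8) = 0.048707, g(0.9) = -0.107390
u_2 = 0.900000 − (-0.107390)·(0.900000 − 0.800000) / (-0.107390 − 0.048707) = 0.900000 − (-0.010739)/(-0.156097) = 0.831203

0.8312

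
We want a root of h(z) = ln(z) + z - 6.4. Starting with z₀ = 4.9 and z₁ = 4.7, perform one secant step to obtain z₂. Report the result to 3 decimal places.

4.826

h(4.9) = 0.08924, h(4.7) = -0.15244
z₂ = 4.70000 − (-0.15244)·(4.70000 − 4.90000) / (-0.15244 − 0.08924) = 4.70000 − (0.03049)/(-0.24167) = 4.82615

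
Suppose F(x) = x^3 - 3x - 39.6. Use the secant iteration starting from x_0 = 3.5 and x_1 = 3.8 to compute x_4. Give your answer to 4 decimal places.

F(3.5) = -7.225000, F(3.8) = 3.872000
x_2 = 3.800000 − 3.872000·(3.800000 − 3.500000) / (3.872000 − (-7.225000)) = 3.800000 − (1.161600)/(11.097000) = 3.695323
F(3.695323) = -0.224808
x_3 = 3.695323 − (-0.224808)·(3.695323 − 3.800000) / (-0.224808 − 3.872000) = 3.695323 − (0.023532)/(-4.096808) = 3.701067
F(3.701067) = -0.006363
x_4 = 3.701067 − (-0.006363)·(3.701067 − 3.695323) / (-0.006363 − (-0.224808)) = 3.701067 − (-0.000037)/(0.218446) = 3.701234

3.7012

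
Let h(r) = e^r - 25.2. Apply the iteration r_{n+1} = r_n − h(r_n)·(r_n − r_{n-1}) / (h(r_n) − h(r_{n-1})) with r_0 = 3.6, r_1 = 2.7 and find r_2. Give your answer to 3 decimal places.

h(3.6) = 11.39823, h(2.7) = -10.32027
r_2 = 2.70000 − (-10.32027)·(2.70000 − 3.60000) / (-10.32027 − 11.39823) = 2.70000 − (9.28824)/(-21.71850) = 3.12766

3.128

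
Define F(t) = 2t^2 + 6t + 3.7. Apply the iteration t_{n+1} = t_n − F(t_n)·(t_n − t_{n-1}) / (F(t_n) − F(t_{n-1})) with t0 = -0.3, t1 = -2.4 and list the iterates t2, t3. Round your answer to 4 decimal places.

-3.7667, -2.2705

F(-0.3) = 2.080000, F(-2.4) = 0.820000
t2 = -2.400000 − 0.820000·(-2.400000 − (-0.300000)) / (0.820000 − 2.080000) = -2.400000 − (-1.722000)/(-1.260000) = -3.766667
F(-3.766667) = 9.475556
t3 = -3.766667 − 9.475556·(-3.766667 − (-2.400000)) / (9.475556 − 0.820000) = -3.766667 − (-12.949926)/(8.655556) = -2.270526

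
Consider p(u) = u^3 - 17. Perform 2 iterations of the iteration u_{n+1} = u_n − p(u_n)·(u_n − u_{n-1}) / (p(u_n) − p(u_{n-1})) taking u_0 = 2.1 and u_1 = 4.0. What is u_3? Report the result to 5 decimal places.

p(2.1) = -7.7390000, p(4.0) = 47.0000000
u_2 = 4.0000000 − 47.0000000·(4.0000000 − 2.1000000) / (47.0000000 − (-7.7390000)) = 4.0000000 − (89.3000000)/(54.7390000) = 2.3686220
p(2.3686220) = -3.7111537
u_3 = 2.3686220 − (-3.7111537)·(2.3686220 − 4.0000000) / (-3.7111537 − 47.0000000) = 2.3686220 − (6.0542944)/(-50.7111537) = 2.4880098

2.48801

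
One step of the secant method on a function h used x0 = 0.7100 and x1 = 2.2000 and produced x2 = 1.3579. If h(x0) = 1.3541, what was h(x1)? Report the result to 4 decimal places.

The secant line through (0.7100, 1.3541) and (2.2000, h(x1)) crosses zero at x2 = 1.3579.
So (0.7100, 1.3541), (2.2000, h(x1)), (1.3579, 0) are collinear:
h(x1) = 1.3541 · (2.2000 − 1.3579) / (0.7100 − 1.3579) = 1.3541 · (0.842100)/(-0.647900) = -1.759975

-1.7600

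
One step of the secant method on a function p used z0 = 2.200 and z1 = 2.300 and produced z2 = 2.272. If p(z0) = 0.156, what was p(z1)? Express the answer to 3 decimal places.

The secant line through (2.200, 0.156) and (2.300, p(z1)) crosses zero at z2 = 2.272.
So (2.200, 0.156), (2.300, p(z1)), (2.272, 0) are collinear:
p(z1) = 0.156 · (2.300 − 2.272) / (2.200 − 2.272) = 0.156 · (0.02800)/(-0.07200) = -0.06067

-0.061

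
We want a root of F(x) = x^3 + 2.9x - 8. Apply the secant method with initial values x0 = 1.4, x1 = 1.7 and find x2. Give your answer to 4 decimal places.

1.5181

F(1.4) = -1.196000, F(1.7) = 1.843000
x2 = 1.700000 − 1.843000·(1.700000 − 1.400000) / (1.843000 − (-1.196000)) = 1.700000 − (0.552900)/(3.039000) = 1.518065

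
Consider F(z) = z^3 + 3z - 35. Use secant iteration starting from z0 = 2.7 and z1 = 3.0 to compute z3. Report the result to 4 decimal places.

2.9663

F(2.7) = -7.217000, F(3.0) = 1.000000
z2 = 3.000000 − 1.000000·(3.000000 − 2.700000) / (1.000000 − (-7.217000)) = 3.000000 − (0.300000)/(8.217000) = 2.963490
F(2.963490) = -0.083342
z3 = 2.963490 − (-0.083342)·(2.963490 − 3.000000) / (-0.083342 − 1.000000) = 2.963490 − (0.003043)/(-1.083342) = 2.966299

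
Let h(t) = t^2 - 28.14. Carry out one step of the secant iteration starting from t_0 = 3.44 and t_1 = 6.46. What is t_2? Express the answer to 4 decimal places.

h(3.44) = -16.306400, h(6.46) = 13.591600
t_2 = 6.460000 − 13.591600·(6.460000 − 3.440000) / (13.591600 − (-16.306400)) = 6.460000 − (41.046632)/(29.898000) = 5.087111

5.0871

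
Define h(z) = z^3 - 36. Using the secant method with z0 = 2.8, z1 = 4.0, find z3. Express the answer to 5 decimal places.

3.28296

h(2.8) = -14.0480000, h(4.0) = 28.0000000
z2 = 4.0000000 − 28.0000000·(4.0000000 − 2.8000000) / (28.0000000 − (-14.0480000)) = 4.0000000 − (33.6000000)/(42.0480000) = 3.2009132
h(3.2009132) = -3.2039372
z3 = 3.2009132 − (-3.2039372)·(3.2009132 − 4.0000000) / (-3.2039372 − 28.0000000) = 3.2009132 − (2.5602238)/(-31.2039372) = 3.2829613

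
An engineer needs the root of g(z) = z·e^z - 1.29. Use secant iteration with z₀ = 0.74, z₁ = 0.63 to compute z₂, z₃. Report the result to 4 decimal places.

g(0.74) = 0.260992, g(0.63) = -0.107105
z₂ = 0.630000 − (-0.107105)·(0.630000 − 0.740000) / (-0.107105 − 0.260992) = 0.630000 − (0.011782)/(-0.368098) = 0.662007
g(0.662007) = -0.006582
z₃ = 0.662007 − (-0.006582)·(0.662007 − 0.630000) / (-0.006582 − (-0.107105)) = 0.662007 − (-0.000211)/(0.100524) = 0.664102

0.6620, 0.6641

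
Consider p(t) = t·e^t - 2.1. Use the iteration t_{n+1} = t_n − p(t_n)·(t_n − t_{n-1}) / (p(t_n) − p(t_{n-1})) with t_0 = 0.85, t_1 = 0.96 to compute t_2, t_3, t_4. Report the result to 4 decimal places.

0.8736, 0.8751, 0.8752

p(0.85) = -0.111300, p(0.96) = 0.407229
t_2 = 0.960000 − 0.407229·(0.960000 − 0.850000) / (0.407229 − (-0.111300)) = 0.960000 − (0.044795)/(0.518529) = 0.873611
p(0.873611) = -0.007225
t_3 = 0.873611 − (-0.007225)·(0.873611 − 0.960000) / (-0.007225 − 0.407229) = 0.873611 − (0.000624)/(-0.414453) = 0.875117
p(0.875117) = -0.000458
t_4 = 0.875117 − (-0.000458)·(0.875117 − 0.873611) / (-0.000458 − (-0.007225)) = 0.875117 − (-0.000001)/(0.006767) = 0.875219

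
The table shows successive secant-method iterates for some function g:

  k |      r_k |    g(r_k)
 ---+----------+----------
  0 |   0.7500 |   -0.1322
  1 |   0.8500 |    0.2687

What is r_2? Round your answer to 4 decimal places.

0.7830

r_2 = 0.8500 − 0.2687·(0.8500 − 0.7500) / (0.2687 − (-0.1322))
   = 0.8500 − (0.026870)/(0.400900) = 0.782976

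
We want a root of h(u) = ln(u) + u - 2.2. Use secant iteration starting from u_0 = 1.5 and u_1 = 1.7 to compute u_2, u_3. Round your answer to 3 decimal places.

h(1.5) = -0.29453, h(1.7) = 0.03063
u_2 = 1.70000 − 0.03063·(1.70000 − 1.50000) / (0.03063 − (-0.29453)) = 1.70000 − (0.00613)/(0.32516) = 1.68116
h(1.68116) = 0.00065
u_3 = 1.68116 − 0.00065·(1.68116 − 1.70000) / (0.00065 − 0.03063) = 1.68116 − (-0.00001)/(-0.02998) = 1.68076

1.681, 1.681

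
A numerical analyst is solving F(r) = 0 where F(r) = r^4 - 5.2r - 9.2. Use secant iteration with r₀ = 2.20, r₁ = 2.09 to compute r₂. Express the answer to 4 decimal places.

F(2.20) = 2.785600, F(2.09) = -0.987702
r₂ = 2.090000 − (-0.987702)·(2.090000 − 2.200000) / (-0.987702 − 2.785600) = 2.090000 − (0.108647)/(-3.773302) = 2.118794

2.1188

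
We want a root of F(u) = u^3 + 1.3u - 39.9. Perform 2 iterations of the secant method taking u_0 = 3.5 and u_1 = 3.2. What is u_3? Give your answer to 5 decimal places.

F(3.5) = 7.5250000, F(3.2) = -2.9720000
u_2 = 3.2000000 − (-2.9720000)·(3.2000000 − 3.5000000) / (-2.9720000 − 7.5250000) = 3.2000000 − (0.8916000)/(-10.4970000) = 3.2849386
F(3.2849386) = -0.1823950
u_3 = 3.2849386 − (-0.1823950)·(3.2849386 − 3.2000000) / (-0.1823950 − (-2.9720000)) = 3.2849386 − (-0.0154924)/(2.7896050) = 3.2904922

3.29049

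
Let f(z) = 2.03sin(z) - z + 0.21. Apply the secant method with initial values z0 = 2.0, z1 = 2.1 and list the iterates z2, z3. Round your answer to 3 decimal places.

2.029, 2.030

f(2.0) = 0.05587, f(2.1) = -0.13768
z2 = 2.10000 − (-0.13768)·(2.10000 − 2.00000) / (-0.13768 − 0.05587) = 2.10000 − (-0.01377)/(-0.19356) = 2.02887
f(2.02887) = 0.00186
z3 = 2.02887 − 0.00186·(2.02887 − 2.10000) / (0.00186 − (-0.13768)) = 2.02887 − (-0.00013)/(0.13954) = 2.02981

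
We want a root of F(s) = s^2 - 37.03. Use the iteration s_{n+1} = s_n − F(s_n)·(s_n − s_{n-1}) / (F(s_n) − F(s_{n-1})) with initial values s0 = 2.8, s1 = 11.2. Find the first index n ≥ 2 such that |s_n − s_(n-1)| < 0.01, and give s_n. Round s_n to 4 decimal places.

F(2.8) = -29.190000, F(11.2) = 88.410000
s2 = 11.200000 − 88.410000·(8.400000)/(117.600000) = 4.885000;  |Δ| = 6.315000
F(4.885000) = -13.166775
s3 = 4.885000 − (-13.166775)·(-6.315000)/(-101.576775) = 5.703575;  |Δ| = 0.818575
F(5.703575) = -4.499235
s4 = 5.703575 − (-4.499235)·(0.818575)/(8.667540) = 6.128489;  |Δ| = 0.424914
F(6.128489) = 0.528376
s5 = 6.128489 − 0.528376·(0.424914)/(5.027611) = 6.083833;  |Δ| = 0.044656
F(6.083833) = -0.016981
s6 = 6.083833 − (-0.016981)·(-0.044656)/(-0.545357) = 6.085223;  |Δ| = 0.001390
|s6 − s5| = 0.001390 < 0.01

n = 6, s_n = 6.0852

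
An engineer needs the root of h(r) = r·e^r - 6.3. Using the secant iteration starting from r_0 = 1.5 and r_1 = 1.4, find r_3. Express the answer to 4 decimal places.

h(1.5) = 0.422534, h(1.4) = -0.622720
r_2 = 1.400000 − (-0.622720)·(1.400000 − 1.500000) / (-0.622720 − 0.422534) = 1.400000 − (0.062272)/(-1.045254) = 1.459576
h(1.459576) = -0.017789
r_3 = 1.459576 − (-0.017789)·(1.459576 − 1.400000) / (-0.017789 − (-0.622720)) = 1.459576 − (-0.001060)/(0.604931) = 1.461328

1.4613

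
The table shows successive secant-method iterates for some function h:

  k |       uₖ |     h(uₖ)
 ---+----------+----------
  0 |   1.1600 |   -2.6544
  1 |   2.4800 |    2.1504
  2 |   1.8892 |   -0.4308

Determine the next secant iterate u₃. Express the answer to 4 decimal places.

u₃ = 1.8892 − (-0.4308)·(1.8892 − 2.4800) / (-0.4308 − 2.1504)
   = 1.8892 − (0.254517)/(-2.581200) = 1.987804

1.9878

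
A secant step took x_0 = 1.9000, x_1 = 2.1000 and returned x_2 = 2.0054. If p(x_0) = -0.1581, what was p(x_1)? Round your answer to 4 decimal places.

0.1419

The secant line through (1.9000, -0.1581) and (2.1000, p(x_1)) crosses zero at x_2 = 2.0054.
So (1.9000, -0.1581), (2.1000, p(x_1)), (2.0054, 0) are collinear:
p(x_1) = -0.1581 · (2.1000 − 2.0054) / (1.9000 − 2.0054) = -0.1581 · (0.094600)/(-0.105400) = 0.141900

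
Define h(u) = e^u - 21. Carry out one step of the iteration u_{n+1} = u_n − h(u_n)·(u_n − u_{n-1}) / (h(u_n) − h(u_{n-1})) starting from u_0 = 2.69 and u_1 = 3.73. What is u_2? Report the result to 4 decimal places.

h(2.69) = -6.268324, h(3.73) = 20.679108
u_2 = 3.730000 − 20.679108·(3.730000 − 2.690000) / (20.679108 − (-6.268324)) = 3.730000 − (21.506272)/(26.947432) = 2.931918

2.9319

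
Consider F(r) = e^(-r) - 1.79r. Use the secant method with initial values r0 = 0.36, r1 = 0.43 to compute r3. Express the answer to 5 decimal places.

F(0.36) = 0.0532763, F(0.43) = -0.1191909
r2 = 0.4300000 − (-0.1191909)·(0.4300000 − 0.3600000) / (-0.1191909 − 0.0532763) = 0.4300000 − (-0.0083434)/(-0.1724672) = 0.3816235
F(0.3816235) = -0.0003540
r3 = 0.3816235 − (-0.0003540)·(0.3816235 − 0.4300000) / (-0.0003540 − (-0.1191909)) = 0.3816235 − (0.0000171)/(0.1188369) = 0.3814794

0.38148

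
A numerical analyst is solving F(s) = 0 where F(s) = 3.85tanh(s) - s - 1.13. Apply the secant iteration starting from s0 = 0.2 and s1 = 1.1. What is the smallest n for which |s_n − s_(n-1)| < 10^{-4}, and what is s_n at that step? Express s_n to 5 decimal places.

F(0.2) = -0.5701050, F(1.1) = 0.8519212
s2 = 1.1000000 − 0.8519212·(0.9000000)/(1.4220263) = 0.5608193;  |Δ| = 0.5391807
F(0.5608193) = 0.2672332
s3 = 0.5608193 − 0.2672332·(-0.5391807)/(-0.5846880) = 0.3143853;  |Δ| = 0.2464340
F(0.3143853) = -0.2723632
s4 = 0.3143853 − (-0.2723632)·(-0.2464340)/(-0.5395964) = 0.4387738;  |Δ| = 0.1243884
F(0.4387738) = 0.0198421
s5 = 0.4387738 − 0.0198421·(0.1243884)/(0.2922053) = 0.4303272;  |Δ| = 0.0084466
F(0.4303272) = 0.0012125
s6 = 0.4303272 − 0.0012125·(-0.0084466)/(-0.0186296) = 0.4297775;  |Δ| = 0.0005497
F(0.4297775) = -0.0000065
s7 = 0.4297775 − (-0.0000065)·(-0.0005497)/(-0.0012189) = 0.4297804;  |Δ| = 0.0000029
|s7 − s6| = 0.0000029 < 10^{-4}

n = 7, s_n = 0.42978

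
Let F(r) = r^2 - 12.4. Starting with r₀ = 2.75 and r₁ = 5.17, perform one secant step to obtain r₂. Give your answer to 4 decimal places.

F(2.75) = -4.837500, F(5.17) = 14.328900
r₂ = 5.170000 − 14.328900·(5.170000 − 2.750000) / (14.328900 − (-4.837500)) = 5.170000 − (34.675938)/(19.166400) = 3.360795

3.3608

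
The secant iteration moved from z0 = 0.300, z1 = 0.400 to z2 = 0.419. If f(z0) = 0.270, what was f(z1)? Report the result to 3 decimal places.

The secant line through (0.300, 0.270) and (0.400, f(z1)) crosses zero at z2 = 0.419.
So (0.300, 0.270), (0.400, f(z1)), (0.419, 0) are collinear:
f(z1) = 0.270 · (0.400 − 0.419) / (0.300 − 0.419) = 0.270 · (-0.01900)/(-0.11900) = 0.04311

0.043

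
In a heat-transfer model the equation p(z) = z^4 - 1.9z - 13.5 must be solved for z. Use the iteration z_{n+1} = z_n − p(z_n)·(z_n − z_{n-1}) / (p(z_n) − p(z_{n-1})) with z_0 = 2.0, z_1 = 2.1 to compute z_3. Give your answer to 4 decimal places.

p(2.0) = -1.300000, p(2.1) = 1.958100
z_2 = 2.100000 − 1.958100·(2.100000 − 2.000000) / (1.958100 − (-1.300000)) = 2.100000 − (0.195810)/(3.258100) = 2.039901
p(2.039901) = -0.060273
z_3 = 2.039901 − (-0.060273)·(2.039901 − 2.100000) / (-0.060273 − 1.958100) = 2.039901 − (0.003622)/(-2.018373) = 2.041695

2.0417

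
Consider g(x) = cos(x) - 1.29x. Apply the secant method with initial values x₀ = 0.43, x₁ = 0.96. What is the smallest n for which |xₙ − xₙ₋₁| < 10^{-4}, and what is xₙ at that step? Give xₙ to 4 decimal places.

g(0.43) = 0.354266, g(0.96) = -0.664880
x₂ = 0.960000 − (-0.664880)·(0.530000)/(-1.019146) = 0.614234;  |Δ| = 0.345766
g(0.614234) = 0.024854
x₃ = 0.614234 − 0.024854·(-0.345766)/(0.689734) = 0.626693;  |Δ| = 0.012459
g(0.626693) = 0.001537
x₄ = 0.626693 − 0.001537·(0.012459)/(-0.023317) = 0.627515;  |Δ| = 0.000822
g(0.627515) = -0.000004
x₅ = 0.627515 − (-0.000004)·(0.000822)/(-0.001542) = 0.627512;  |Δ| = 0.000002
|x₅ − x₄| = 0.000002 < 10^{-4}

n = 5, xₙ = 0.6275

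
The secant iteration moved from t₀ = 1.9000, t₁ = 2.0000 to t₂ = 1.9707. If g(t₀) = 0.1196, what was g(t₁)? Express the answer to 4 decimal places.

-0.0496

The secant line through (1.9000, 0.1196) and (2.0000, g(t₁)) crosses zero at t₂ = 1.9707.
So (1.9000, 0.1196), (2.0000, g(t₁)), (1.9707, 0) are collinear:
g(t₁) = 0.1196 · (2.0000 − 1.9707) / (1.9000 − 1.9707) = 0.1196 · (0.029300)/(-0.070700) = -0.049565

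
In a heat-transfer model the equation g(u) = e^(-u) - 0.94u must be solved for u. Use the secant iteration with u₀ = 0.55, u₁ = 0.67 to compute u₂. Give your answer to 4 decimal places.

0.5904

g(0.55) = 0.059950, g(0.67) = -0.118091
u₂ = 0.670000 − (-0.118091)·(0.670000 − 0.550000) / (-0.118091 − 0.059950) = 0.670000 − (-0.014171)/(-0.178041) = 0.590406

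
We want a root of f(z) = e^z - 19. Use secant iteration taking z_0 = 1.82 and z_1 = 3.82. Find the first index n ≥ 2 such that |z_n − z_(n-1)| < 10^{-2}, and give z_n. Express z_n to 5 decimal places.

f(1.82) = -12.8281416, f(3.82) = 26.6042083
z_2 = 3.8200000 − 26.6042083·(2.0000000)/(39.4323499) = 2.4706405;  |Δ| = 1.3493595
f(2.4706405) = -7.1699787
z_3 = 2.4706405 − (-7.1699787)·(-1.3493595)/(-33.7741870) = 2.7570983;  |Δ| = 0.2864578
f(2.7570983) = -3.2459375
z_4 = 2.7570983 − (-3.2459375)·(0.2864578)/(3.9240412) = 2.9940540;  |Δ| = 0.2369557
f(2.9940540) = 0.9664628
z_5 = 2.9940540 − 0.9664628·(0.2369557)/(4.2124003) = 2.9396886;  |Δ| = 0.0543654
f(2.9396886) = -0.0900434
z_6 = 2.9396886 − (-0.0900434)·(-0.0543654)/(-1.0565062) = 2.9443220;  |Δ| = 0.0046334
|z_6 − z_5| = 0.0046334 < 10^{-2}

n = 6, z_n = 2.94432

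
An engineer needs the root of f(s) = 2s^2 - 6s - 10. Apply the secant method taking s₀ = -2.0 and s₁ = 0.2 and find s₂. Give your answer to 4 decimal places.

f(-2.0) = 10.000000, f(0.2) = -11.120000
s₂ = 0.200000 − (-11.120000)·(0.200000 − (-2.000000)) / (-11.120000 − 10.000000) = 0.200000 − (-24.464000)/(-21.120000) = -0.958333

-0.9583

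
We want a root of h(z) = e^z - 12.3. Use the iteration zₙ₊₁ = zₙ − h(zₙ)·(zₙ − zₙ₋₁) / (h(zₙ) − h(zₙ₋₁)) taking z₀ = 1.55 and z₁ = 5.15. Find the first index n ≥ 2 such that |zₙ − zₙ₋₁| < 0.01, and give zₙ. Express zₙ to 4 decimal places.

h(1.55) = -7.588530, h(5.15) = 160.131490
z₂ = 5.150000 − 160.131490·(3.600000)/(167.720020) = 1.712883;  |Δ| = 3.437117
h(1.712883) = -6.755077
z₃ = 1.712883 − (-6.755077)·(-3.437117)/(-166.886567) = 1.852007;  |Δ| = 0.139124
h(1.852007) = -5.927402
z₄ = 1.852007 − (-5.927402)·(0.139124)/(0.827674) = 2.848349;  |Δ| = 0.996341
h(2.848349) = 4.959256
z₅ = 2.848349 − 4.959256·(0.996341)/(10.886659) = 2.394480;  |Δ| = 0.453869
h(2.394480) = -1.337504
z₆ = 2.394480 − (-1.337504)·(-0.453869)/(-6.296760) = 2.490887;  |Δ| = 0.096407
h(2.490887) = -0.228022
z₇ = 2.490887 − (-0.228022)·(0.096407)/(1.109482) = 2.510701;  |Δ| = 0.019814
h(2.510701) = 0.013553
z₈ = 2.510701 − 0.013553·(0.019814)/(0.241576) = 2.509589;  |Δ| = 0.001112
|z₈ − z₇| = 0.001112 < 0.01

n = 8, zₙ = 2.5096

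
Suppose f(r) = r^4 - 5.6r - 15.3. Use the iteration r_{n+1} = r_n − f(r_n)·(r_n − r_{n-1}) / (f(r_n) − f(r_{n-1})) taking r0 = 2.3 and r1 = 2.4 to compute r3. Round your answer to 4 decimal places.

f(2.3) = -0.195900, f(2.4) = 4.437600
r2 = 2.400000 − 4.437600·(2.400000 − 2.300000) / (4.437600 − (-0.195900)) = 2.400000 − (0.443760)/(4.633500) = 2.304228
f(2.304228) = -0.013245
r3 = 2.304228 − (-0.013245)·(2.304228 − 2.400000) / (-0.013245 − 4.437600) = 2.304228 − (0.001268)/(-4.450845) = 2.304513

2.3045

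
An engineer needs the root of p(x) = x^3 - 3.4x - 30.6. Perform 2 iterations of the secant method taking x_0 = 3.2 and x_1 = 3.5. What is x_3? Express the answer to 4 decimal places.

p(3.2) = -8.712000, p(3.5) = 0.375000
x_2 = 3.500000 − 0.375000·(3.500000 − 3.200000) / (0.375000 − (-8.712000)) = 3.500000 − (0.112500)/(9.087000) = 3.487620
p(3.487620) = -0.036276
x_3 = 3.487620 − (-0.036276)·(3.487620 − 3.500000) / (-0.036276 − 0.375000) = 3.487620 − (0.000449)/(-0.411276) = 3.488712

3.4887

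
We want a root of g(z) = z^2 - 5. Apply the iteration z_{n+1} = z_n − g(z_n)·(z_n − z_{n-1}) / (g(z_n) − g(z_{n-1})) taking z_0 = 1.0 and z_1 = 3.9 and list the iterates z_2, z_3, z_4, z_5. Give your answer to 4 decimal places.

1.8163, 2.1139, 2.2491, 2.2357

g(1.0) = -4.000000, g(3.9) = 10.210000
z_2 = 3.900000 − 10.210000·(3.900000 − 1.000000) / (10.210000 − (-4.000000)) = 3.900000 − (29.609000)/(14.210000) = 1.816327
g(1.816327) = -1.700958
z_3 = 1.816327 − (-1.700958)·(1.816327 − 3.900000) / (-1.700958 − 10.210000) = 1.816327 − (3.544241)/(-11.910958) = 2.113888
g(2.113888) = -0.531478
z_4 = 2.113888 − (-0.531478)·(2.113888 − 1.816327) / (-0.531478 − (-1.700958)) = 2.113888 − (-0.158147)/(1.169480) = 2.249117
g(2.249117) = 0.058526
z_5 = 2.249117 − 0.058526·(2.249117 − 2.113888) / (0.058526 − (-0.531478)) = 2.249117 − (0.007914)/(0.590004) = 2.235703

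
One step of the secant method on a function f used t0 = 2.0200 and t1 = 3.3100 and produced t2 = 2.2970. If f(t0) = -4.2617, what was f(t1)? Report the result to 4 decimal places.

15.5852

The secant line through (2.0200, -4.2617) and (3.3100, f(t1)) crosses zero at t2 = 2.2970.
So (2.0200, -4.2617), (3.3100, f(t1)), (2.2970, 0) are collinear:
f(t1) = -4.2617 · (3.3100 − 2.2970) / (2.0200 − 2.2970) = -4.2617 · (1.013000)/(-0.277000) = 15.585206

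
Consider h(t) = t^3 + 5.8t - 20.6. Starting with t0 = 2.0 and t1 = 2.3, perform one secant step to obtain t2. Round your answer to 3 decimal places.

2.051

h(2.0) = -1.00000, h(2.3) = 4.90700
t2 = 2.30000 − 4.90700·(2.30000 − 2.00000) / (4.90700 − (-1.00000)) = 2.30000 − (1.47210)/(5.90700) = 2.05079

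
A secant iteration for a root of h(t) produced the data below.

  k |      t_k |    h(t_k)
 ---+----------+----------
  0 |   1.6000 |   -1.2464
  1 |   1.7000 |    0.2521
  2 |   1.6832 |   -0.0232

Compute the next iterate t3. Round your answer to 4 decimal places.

1.6846

t3 = 1.6832 − (-0.0232)·(1.6832 − 1.7000) / (-0.0232 − 0.2521)
   = 1.6832 − (0.000390)/(-0.275300) = 1.684616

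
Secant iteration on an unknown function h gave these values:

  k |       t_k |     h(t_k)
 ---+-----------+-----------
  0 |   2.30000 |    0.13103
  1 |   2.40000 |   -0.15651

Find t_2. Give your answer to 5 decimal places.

t_2 = 2.40000 − (-0.15651)·(2.40000 − 2.30000) / (-0.15651 − 0.13103)
   = 2.40000 − (-0.0156510)/(-0.2875400) = 2.3455693

2.34557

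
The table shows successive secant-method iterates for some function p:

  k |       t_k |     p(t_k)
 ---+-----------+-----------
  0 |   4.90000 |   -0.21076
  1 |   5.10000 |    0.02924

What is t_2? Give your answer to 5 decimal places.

t_2 = 5.10000 − 0.02924·(5.10000 − 4.90000) / (0.02924 − (-0.21076))
   = 5.10000 − (0.0058480)/(0.2400000) = 5.0756333

5.07563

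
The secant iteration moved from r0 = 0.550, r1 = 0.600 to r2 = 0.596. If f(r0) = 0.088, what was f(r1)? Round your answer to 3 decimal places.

-0.008

The secant line through (0.550, 0.088) and (0.600, f(r1)) crosses zero at r2 = 0.596.
So (0.550, 0.088), (0.600, f(r1)), (0.596, 0) are collinear:
f(r1) = 0.088 · (0.600 − 0.596) / (0.550 − 0.596) = 0.088 · (0.00400)/(-0.04600) = -0.00765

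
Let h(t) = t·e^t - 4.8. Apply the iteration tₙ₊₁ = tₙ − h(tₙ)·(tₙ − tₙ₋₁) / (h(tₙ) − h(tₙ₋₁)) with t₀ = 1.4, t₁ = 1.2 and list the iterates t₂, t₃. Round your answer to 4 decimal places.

h(1.4) = 0.877280, h(1.2) = -0.815860
t₂ = 1.200000 − (-0.815860)·(1.200000 − 1.400000) / (-0.815860 − 0.877280) = 1.200000 − (0.163172)/(-1.693140) = 1.296372
h(1.296372) = -0.060449
t₃ = 1.296372 − (-0.060449)·(1.296372 − 1.200000) / (-0.060449 − (-0.815860)) = 1.296372 − (-0.005826)/(0.755410) = 1.304084

1.2964, 1.3041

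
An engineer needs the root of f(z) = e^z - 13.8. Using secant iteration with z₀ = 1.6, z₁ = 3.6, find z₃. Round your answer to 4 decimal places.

2.4241

f(1.6) = -8.846968, f(3.6) = 22.798234
z₂ = 3.600000 − 22.798234·(3.600000 − 1.600000) / (22.798234 − (-8.846968)) = 3.600000 − (45.596469)/(31.645202) = 2.159135
f(2.159135) = -5.136361
z₃ = 2.159135 − (-5.136361)·(2.159135 − 3.600000) / (-5.136361 − 22.798234) = 2.159135 − (7.400804)/(-27.934595) = 2.424068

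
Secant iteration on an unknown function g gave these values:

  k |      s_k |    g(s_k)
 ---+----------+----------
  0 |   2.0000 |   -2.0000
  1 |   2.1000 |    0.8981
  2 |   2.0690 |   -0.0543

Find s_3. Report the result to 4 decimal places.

s_3 = 2.0690 − (-0.0543)·(2.0690 − 2.1000) / (-0.0543 − 0.8981)
   = 2.0690 − (0.001683)/(-0.952400) = 2.070767

2.0708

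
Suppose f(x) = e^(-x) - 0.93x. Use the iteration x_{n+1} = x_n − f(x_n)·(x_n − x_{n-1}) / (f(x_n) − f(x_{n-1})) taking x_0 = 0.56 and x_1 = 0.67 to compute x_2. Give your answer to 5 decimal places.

0.59427

f(0.56) = 0.0504091, f(0.67) = -0.1113914
x_2 = 0.6700000 − (-0.1113914)·(0.6700000 − 0.5600000) / (-0.1113914 − 0.0504091) = 0.6700000 − (-0.0122531)/(-0.1618005) = 0.5942706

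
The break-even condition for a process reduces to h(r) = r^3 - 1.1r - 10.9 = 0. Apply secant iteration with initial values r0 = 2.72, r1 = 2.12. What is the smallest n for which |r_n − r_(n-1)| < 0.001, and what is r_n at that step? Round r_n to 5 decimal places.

h(2.72) = 6.2316480, h(2.12) = -3.7038720
r2 = 2.1200000 − (-3.7038720)·(-0.6000000)/(-9.9355200) = 2.3436746;  |Δ| = 0.2236746
h(2.3436746) = -0.6046817
r3 = 2.3436746 − (-0.6046817)·(0.2236746)/(3.0991903) = 2.3873156;  |Δ| = 0.0436411
h(2.3873156) = 0.0799232
r4 = 2.3873156 − 0.0799232·(0.0436411)/(0.6846049) = 2.3822208;  |Δ| = 0.0050948
h(2.3822208) = -0.0013969
r5 = 2.3822208 − (-0.0013969)·(-0.0050948)/(-0.0813201) = 2.3823083;  |Δ| = 0.0000875
|r5 − r4| = 0.0000875 < 0.001

n = 5, r_n = 2.38231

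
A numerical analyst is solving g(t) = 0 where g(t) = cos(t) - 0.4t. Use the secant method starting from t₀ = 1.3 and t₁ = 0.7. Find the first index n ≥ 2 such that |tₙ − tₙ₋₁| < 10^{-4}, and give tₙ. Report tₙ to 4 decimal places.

g(1.3) = -0.252501, g(0.7) = 0.484842
t₂ = 0.700000 − 0.484842·(-0.600000)/(0.737343) = 1.094532;  |Δ| = 0.394532
g(1.094532) = 0.020650
t₃ = 1.094532 − 0.020650·(0.394532)/(-0.464192) = 1.112083;  |Δ| = 0.017551
g(1.112083) = -0.002038
t₄ = 1.112083 − (-0.002038)·(0.017551)/(-0.022688) = 1.110506;  |Δ| = 0.001577
g(1.110506) = 0.000006
t₅ = 1.110506 − 0.000006·(-0.001577)/(0.002044) = 1.110511;  |Δ| = 0.000004
|t₅ − t₄| = 0.000004 < 10^{-4}

n = 5, tₙ = 1.1105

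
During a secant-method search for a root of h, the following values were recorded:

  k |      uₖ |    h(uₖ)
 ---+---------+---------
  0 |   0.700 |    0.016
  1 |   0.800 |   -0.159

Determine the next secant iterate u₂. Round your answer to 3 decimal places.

0.709

u₂ = 0.800 − (-0.159)·(0.800 − 0.700) / (-0.159 − 0.016)
   = 0.800 − (-0.01590)/(-0.17500) = 0.70914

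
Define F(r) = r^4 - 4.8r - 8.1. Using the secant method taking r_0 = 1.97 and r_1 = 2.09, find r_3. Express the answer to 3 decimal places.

F(1.97) = -2.49462, F(2.09) = 0.94830
r_2 = 2.09000 − 0.94830·(2.09000 − 1.97000) / (0.94830 − (-2.49462)) = 2.09000 − (0.11380)/(3.44291) = 2.05695
F(2.05695) = -0.07170
r_3 = 2.05695 − (-0.07170)·(2.05695 − 2.09000) / (-0.07170 − 0.94830) = 2.05695 − (0.00237)/(-1.02000) = 2.05927

2.059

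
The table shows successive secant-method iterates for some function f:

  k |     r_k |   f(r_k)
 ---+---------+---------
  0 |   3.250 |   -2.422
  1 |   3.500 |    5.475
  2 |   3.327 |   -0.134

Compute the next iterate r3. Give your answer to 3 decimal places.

3.331

r3 = 3.327 − (-0.134)·(3.327 − 3.500) / (-0.134 − 5.475)
   = 3.327 − (0.02318)/(-5.60900) = 3.33113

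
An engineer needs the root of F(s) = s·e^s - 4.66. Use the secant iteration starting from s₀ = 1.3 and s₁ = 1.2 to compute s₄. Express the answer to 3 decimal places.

F(1.3) = 0.11009, F(1.2) = -0.67586
s₂ = 1.20000 − (-0.67586)·(1.20000 − 1.30000) / (-0.67586 − 0.11009) = 1.20000 − (0.06759)/(-0.78595) = 1.28599
F(1.28599) = -0.00694
s₃ = 1.28599 − (-0.00694)·(1.28599 − 1.20000) / (-0.00694 − (-0.67586)) = 1.28599 − (-0.00060)/(0.66892) = 1.28689
F(1.28689) = 0.00044
s₄ = 1.28689 − 0.00044·(1.28689 − 1.28599) / (0.00044 − (-0.00694)) = 1.28689 − (0.00000)/(0.00739) = 1.28683

1.287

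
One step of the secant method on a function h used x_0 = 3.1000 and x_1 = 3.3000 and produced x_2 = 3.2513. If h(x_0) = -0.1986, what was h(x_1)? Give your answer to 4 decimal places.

The secant line through (3.1000, -0.1986) and (3.3000, h(x_1)) crosses zero at x_2 = 3.2513.
So (3.1000, -0.1986), (3.3000, h(x_1)), (3.2513, 0) are collinear:
h(x_1) = -0.1986 · (3.3000 − 3.2513) / (3.1000 − 3.2513) = -0.1986 · (0.048700)/(-0.151300) = 0.063925

0.0639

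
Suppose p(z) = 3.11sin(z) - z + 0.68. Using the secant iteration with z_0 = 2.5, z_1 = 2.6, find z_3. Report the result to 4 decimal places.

p(2.5) = 0.041248, p(2.6) = -0.316791
z_2 = 2.600000 − (-0.316791)·(2.600000 − 2.500000) / (-0.316791 − 0.041248) = 2.600000 − (-0.031679)/(-0.358039) = 2.511521
p(2.511521) = 0.000901
z_3 = 2.511521 − 0.000901·(2.511521 − 2.600000) / (0.000901 − (-0.316791)) = 2.511521 − (-0.000080)/(0.317691) = 2.511771

2.5118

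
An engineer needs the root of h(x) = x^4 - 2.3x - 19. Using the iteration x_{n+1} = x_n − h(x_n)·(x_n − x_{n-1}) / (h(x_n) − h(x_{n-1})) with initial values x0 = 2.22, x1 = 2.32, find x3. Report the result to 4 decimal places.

2.2156

h(2.22) = 0.183127, h(2.32) = 4.634230
x2 = 2.320000 − 4.634230·(2.320000 − 2.220000) / (4.634230 − 0.183127) = 2.320000 − (0.463423)/(4.451103) = 2.215886
h(2.215886) = 0.013035
x3 = 2.215886 − 0.013035·(2.215886 − 2.320000) / (0.013035 − 4.634230) = 2.215886 − (-0.001357)/(-4.621195) = 2.215592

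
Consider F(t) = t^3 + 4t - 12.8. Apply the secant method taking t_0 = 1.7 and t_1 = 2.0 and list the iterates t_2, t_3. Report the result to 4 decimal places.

F(1.7) = -1.087000, F(2.0) = 3.200000
t_2 = 2.000000 − 3.200000·(2.000000 − 1.700000) / (3.200000 − (-1.087000)) = 2.000000 − (0.960000)/(4.287000) = 1.776067
F(1.776067) = -0.093279
t_3 = 1.776067 − (-0.093279)·(1.776067 − 2.000000) / (-0.093279 − 3.200000) = 1.776067 − (0.020888)/(-3.293279) = 1.782410

1.7761, 1.7824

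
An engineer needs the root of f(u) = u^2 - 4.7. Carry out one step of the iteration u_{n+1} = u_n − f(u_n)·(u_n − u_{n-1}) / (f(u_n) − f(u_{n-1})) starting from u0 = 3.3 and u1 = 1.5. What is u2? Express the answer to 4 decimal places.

f(3.3) = 6.190000, f(1.5) = -2.450000
u2 = 1.500000 − (-2.450000)·(1.500000 − 3.300000) / (-2.450000 − 6.190000) = 1.500000 − (4.410000)/(-8.640000) = 2.010417

2.0104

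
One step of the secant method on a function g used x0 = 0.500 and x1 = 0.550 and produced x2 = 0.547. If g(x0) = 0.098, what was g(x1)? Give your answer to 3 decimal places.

-0.006

The secant line through (0.500, 0.098) and (0.550, g(x1)) crosses zero at x2 = 0.547.
So (0.500, 0.098), (0.550, g(x1)), (0.547, 0) are collinear:
g(x1) = 0.098 · (0.550 − 0.547) / (0.500 − 0.547) = 0.098 · (0.00300)/(-0.04700) = -0.00626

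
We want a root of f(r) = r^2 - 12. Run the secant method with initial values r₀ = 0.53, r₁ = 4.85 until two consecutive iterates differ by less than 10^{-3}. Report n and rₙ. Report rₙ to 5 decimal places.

f(0.53) = -11.7191000, f(4.85) = 11.5225000
r₂ = 4.8500000 − 11.5225000·(4.3200000)/(23.2416000) = 2.7082714;  |Δ| = 2.1417286
f(2.7082714) = -4.6652662
r₃ = 2.7082714 − (-4.6652662)·(-2.1417286)/(-16.1877662) = 3.3255112;  |Δ| = 0.6172398
f(3.3255112) = -0.9409752
r₄ = 3.3255112 − (-0.9409752)·(0.6172398)/(3.7242910) = 3.4814623;  |Δ| = 0.1559511
f(3.4814623) = 0.1205800
r₅ = 3.4814623 − 0.1205800·(0.1559511)/(1.0615552) = 3.4637481;  |Δ| = 0.0177142
f(3.4637481) = -0.0024488
r₆ = 3.4637481 − (-0.0024488)·(-0.0177142)/(-0.1230288) = 3.4641007;  |Δ| = 0.0003526
|r₆ − r₅| = 0.0003526 < 10^{-3}

n = 6, rₙ = 3.46410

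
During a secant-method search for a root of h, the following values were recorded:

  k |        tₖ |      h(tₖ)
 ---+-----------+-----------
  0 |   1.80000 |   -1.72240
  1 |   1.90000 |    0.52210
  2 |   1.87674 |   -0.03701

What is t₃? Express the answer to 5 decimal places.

1.87828

t₃ = 1.87674 − (-0.03701)·(1.87674 − 1.90000) / (-0.03701 − 0.52210)
   = 1.87674 − (0.0008609)/(-0.5591100) = 1.8782797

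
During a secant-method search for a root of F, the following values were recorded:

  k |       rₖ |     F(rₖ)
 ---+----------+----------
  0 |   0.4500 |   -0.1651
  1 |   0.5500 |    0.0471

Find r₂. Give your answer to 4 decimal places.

0.5278

r₂ = 0.5500 − 0.0471·(0.5500 − 0.4500) / (0.0471 − (-0.1651))
   = 0.5500 − (0.004710)/(0.212200) = 0.527804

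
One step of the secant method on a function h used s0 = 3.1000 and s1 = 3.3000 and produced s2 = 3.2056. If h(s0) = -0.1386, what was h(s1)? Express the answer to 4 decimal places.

The secant line through (3.1000, -0.1386) and (3.3000, h(s1)) crosses zero at s2 = 3.2056.
So (3.1000, -0.1386), (3.3000, h(s1)), (3.2056, 0) are collinear:
h(s1) = -0.1386 · (3.3000 − 3.2056) / (3.1000 − 3.2056) = -0.1386 · (0.094400)/(-0.105600) = 0.123900

0.1239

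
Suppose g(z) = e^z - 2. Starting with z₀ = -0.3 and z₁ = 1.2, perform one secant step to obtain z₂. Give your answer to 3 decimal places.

0.432

g(-0.3) = -1.25918, g(1.2) = 1.32012
z₂ = 1.20000 − 1.32012·(1.20000 − (-0.30000)) / (1.32012 − (-1.25918)) = 1.20000 − (1.98018)/(2.57930) = 0.43228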